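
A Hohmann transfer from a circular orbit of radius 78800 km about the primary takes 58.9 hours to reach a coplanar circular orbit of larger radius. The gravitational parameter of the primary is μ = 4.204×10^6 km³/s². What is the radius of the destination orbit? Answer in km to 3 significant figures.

Transfer time t = 58.9 hours = 2.1204×10^5 s, and t = π√(a_t³/μ).
So a_t = (μ t²/π²)^(1/3) = (4.204×10^6 × (2.1204×10^5)² / π²)^(1/3) = 2.6755×10^5 km.
Since a_t = (r₁ + r₂)/2, r₂ = 2a_t − r₁ = 2×2.6755×10^5 − 78800 = 4.563×10^5 km.

r₂ = 4.56×10^5 km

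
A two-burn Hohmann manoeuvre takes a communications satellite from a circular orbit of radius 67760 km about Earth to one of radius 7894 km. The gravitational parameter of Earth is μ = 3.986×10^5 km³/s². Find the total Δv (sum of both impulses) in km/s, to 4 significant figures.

Δv = 3.722 km/s

Transfer-ellipse semi-major axis a_t = (r₁ + r₂)/2 = (67760 + 7894)/2 = 37827 km.
At r₁ the circular-orbit speed is v₁ = √(μ/r₁) = 2.425 km/s.
On the transfer ellipse at r₁, vis-viva equation gives v_a = √[μ(2/r₁ − 1/a_t)] = 1.108 km/s.
First burn Δv₁ = |v_a − v₁| = 1.317 km/s.
At r₂, v₂ = √(μ/r₂) = 7.106 km/s.
Transfer-orbit speed at r₂: v_p = √[μ(2/r₂ − 1/a_t)] = 9.511 km/s.
Second burn Δv₂ = |v₂ − v_p| = 2.405 km/s.
Total Δv = Δv₁ + Δv₂ = 3.722 km/s.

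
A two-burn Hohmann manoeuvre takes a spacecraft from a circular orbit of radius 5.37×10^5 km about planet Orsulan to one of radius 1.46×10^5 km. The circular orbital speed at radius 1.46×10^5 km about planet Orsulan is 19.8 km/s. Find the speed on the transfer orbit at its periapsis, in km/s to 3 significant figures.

v = 24.8 km/s

From the circular-orbit relation v² = μ/r at r = 1.46×10^5 km: μ = v²r = (19.8)² × 1.46×10^5 = 5.72378×10^7 km³/s².
The Hohmann ellipse has a_t = (r₁ + r₂)/2 = 3.415×10^5 km.
The periapsis of the transfer ellipse is at r = 1.460×10^5 km.
From the vis-viva equation, v = √[μ(2/r − 1/a_t)] = 24.83 km/s.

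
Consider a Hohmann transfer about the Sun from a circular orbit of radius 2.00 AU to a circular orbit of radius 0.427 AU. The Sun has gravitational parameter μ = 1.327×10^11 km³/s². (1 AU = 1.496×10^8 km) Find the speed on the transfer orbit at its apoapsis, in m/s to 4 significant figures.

v = 12490 m/s

In km: r₁ = 2.00 × 1.496×10^8 = 2.992×10^8 km; r₂ = 0.427 × 1.496×10^8 = 6.38792×10^7 km.
Transfer-ellipse semi-major axis a_t = (r₁ + r₂)/2 = (2.992×10^8 + 6.38792×10^7)/2 = 1.815396×10^8 km.
The apoapsis of the transfer ellipse is at r = 2.992×10^8 km.
Applying v² = μ(2/r − 1/a_t): v = 12.49 km/s.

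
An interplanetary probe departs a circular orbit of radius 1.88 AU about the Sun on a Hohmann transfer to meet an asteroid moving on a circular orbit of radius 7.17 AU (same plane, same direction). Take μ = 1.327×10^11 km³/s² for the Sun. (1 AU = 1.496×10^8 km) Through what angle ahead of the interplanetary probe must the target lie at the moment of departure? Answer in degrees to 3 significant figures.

φ = 89.8°

In km: r₁ = 1.88 × 1.496×10^8 = 2.81248×10^8 km; r₂ = 7.17 × 1.496×10^8 = 1.072632×10^9 km.
The Hohmann ellipse has a_t = (r₁ + r₂)/2 = 6.7694×10^8 km.
Transfer time t = π√(a_t³/μ) = 1.519×10^8 s.
The target's mean motion on its circular orbit is ω₂ = √(μ/r₂³) = 1.037×10^-8 rad/s.
Angle swept by the target during transfer: ω₂·t = 1.575 rad = 90.24°.
The interplanetary probe traverses 180° on the transfer ellipse, so the target must lead by 180° − 90.24° = 89.8°.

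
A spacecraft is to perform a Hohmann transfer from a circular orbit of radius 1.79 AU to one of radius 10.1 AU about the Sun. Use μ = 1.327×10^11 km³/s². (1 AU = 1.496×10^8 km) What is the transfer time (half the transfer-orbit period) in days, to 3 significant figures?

In km: r₁ = 1.79 × 1.496×10^8 = 2.67784×10^8 km; r₂ = 10.1 × 1.496×10^8 = 1.51096×10^9 km.
Semi-major axis of the transfer orbit: a_t = (2.67784×10^8 + 1.51096×10^9)/2 = 8.89372×10^8 km.
Half the transfer-orbit period gives t = π√(a_t³/μ) = 2.287×10^8 s.
Converting: 2.287×10^8 s ÷ 86400 s/day = 2650 days.

t = 2650 days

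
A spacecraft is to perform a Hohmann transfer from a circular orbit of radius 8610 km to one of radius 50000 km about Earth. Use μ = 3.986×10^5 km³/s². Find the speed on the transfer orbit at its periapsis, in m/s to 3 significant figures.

v = 8890 m/s

The Hohmann ellipse has a_t = (r₁ + r₂)/2 = 29305 km.
The periapsis of the transfer ellipse is at r = 8610 km.
From the vis-viva equation, v = √[μ(2/r − 1/a_t)] = 8.888 km/s.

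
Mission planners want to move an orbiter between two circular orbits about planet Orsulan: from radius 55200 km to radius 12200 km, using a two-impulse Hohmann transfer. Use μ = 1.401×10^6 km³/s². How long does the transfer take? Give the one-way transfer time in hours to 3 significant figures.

Transfer-ellipse semi-major axis a_t = (r₁ + r₂)/2 = (55200 + 12200)/2 = 33700 km.
Half the transfer-orbit period gives t = π√(a_t³/μ) = 16420 s.
Converting: 16420 s ÷ 3600 s/hour = 4.56 hours.

t = 4.56 hours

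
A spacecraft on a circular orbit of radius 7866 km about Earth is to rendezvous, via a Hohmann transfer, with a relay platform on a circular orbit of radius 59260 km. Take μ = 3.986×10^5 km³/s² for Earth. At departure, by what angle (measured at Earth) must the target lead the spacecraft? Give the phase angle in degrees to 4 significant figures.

φ = 103.3°

Transfer-ellipse semi-major axis a_t = (r₁ + r₂)/2 = (7866 + 59260)/2 = 33563 km.
The half-period of the transfer ellipse is t = π√(a_t³/μ) = 30600 s.
The target's mean motion on its circular orbit is ω₂ = √(μ/r₂³) = 4.376×10^-5 rad/s.
Angle swept by the target during transfer: ω₂·t = 1.339 rad = 76.72°.
Arrival is 180° from departure on the ellipse, so φ = 180° − 76.72° = 103.3°.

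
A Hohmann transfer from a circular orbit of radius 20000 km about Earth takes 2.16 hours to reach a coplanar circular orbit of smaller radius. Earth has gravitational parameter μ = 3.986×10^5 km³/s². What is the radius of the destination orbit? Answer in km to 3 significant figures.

r₂ = 6930 km

Transfer time t = 2.16 hours = 7776 s, and t = π√(a_t³/μ).
So a_t = (μ t²/π²)^(1/3) = (3.986×10^5 × (7776)² / π²)^(1/3) = 13466 km.
Since a_t = (r₁ + r₂)/2, r₂ = 2a_t − r₁ = 2×13466 − 20000 = 6932 km.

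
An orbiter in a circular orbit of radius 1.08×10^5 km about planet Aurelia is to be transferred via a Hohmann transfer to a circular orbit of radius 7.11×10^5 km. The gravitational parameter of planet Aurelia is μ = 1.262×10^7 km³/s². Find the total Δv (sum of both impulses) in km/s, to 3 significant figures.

Δv = 5.48 km/s

The Hohmann ellipse has a_t = (r₁ + r₂)/2 = 4.095×10^5 km.
Circular speed at r₁: v₁ = √(μ/r₁) = √(1.262×10^7/1.080×10^5) = 10.810 km/s.
On the transfer ellipse at r₁, v² = μ(2/r − 1/a) gives v_p = √[μ(2/r₁ − 1/a_t)] = 14.244 km/s.
First burn Δv₁ = |v_p − v₁| = 3.434 km/s.
At r₂, v₂ = √(μ/r₂) = 4.213 km/s.
Transfer-orbit speed at r₂: v_a = √[μ(2/r₂ − 1/a_t)] = 2.164 km/s.
Second burn Δv₂ = |v₂ − v_a| = 2.049 km/s.
Δv = Δv₁ + Δv₂ = 3.434 + 2.049 = 5.483 km/s.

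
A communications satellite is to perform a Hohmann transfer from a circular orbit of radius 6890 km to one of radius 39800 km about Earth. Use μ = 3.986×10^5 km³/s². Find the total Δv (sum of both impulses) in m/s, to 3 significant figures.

Δv = 3770 m/s

The Hohmann ellipse has a_t = (r₁ + r₂)/2 = 23345 km.
At r₁ the circular-orbit speed is v₁ = √(μ/r₁) = 7.6060 km/s.
On the transfer ellipse at r₁, vis-viva equation gives v_p = √[μ(2/r₁ − 1/a_t)] = 9.9312 km/s.
First burn Δv₁ = |v_p − v₁| = 2.3252 km/s.
Circular speed at r₂: v₂ = √(μ/r₂) = 3.1647 km/s.
Transfer-orbit speed at r₂: v_a = √[μ(2/r₂ − 1/a_t)] = 1.7193 km/s.
Second burn Δv₂ = |v₂ − v_a| = 1.4454 km/s.
Total Δv = Δv₁ + Δv₂ = 3.771 km/s.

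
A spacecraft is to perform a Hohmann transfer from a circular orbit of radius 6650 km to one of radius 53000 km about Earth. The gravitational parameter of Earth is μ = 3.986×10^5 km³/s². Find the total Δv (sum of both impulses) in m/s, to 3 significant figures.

Semi-major axis of the transfer orbit: a_t = (6650 + 53000)/2 = 29825 km.
Circular speed at r₁: v₁ = √(μ/r₁) = √(3.986×10^5/6650) = 7.7421 km/s.
Transfer-orbit speed at r₁ (v² = μ(2/r − 1/a)): v_p = √[μ(2/r₁ − 1/a_t)] = 10.321 km/s.
First burn Δv₁ = |v_p − v₁| = 2.579 km/s.
At r₂, v₂ = √(μ/r₂) = 2.742 km/s.
Transfer-orbit speed at r₂: v_a = √[μ(2/r₂ − 1/a_t)] = 1.295 km/s.
Second burn Δv₂ = |v₂ − v_a| = 1.447 km/s.
Total Δv = Δv₁ + Δv₂ = 4.026 km/s.

Δv = 4030 m/s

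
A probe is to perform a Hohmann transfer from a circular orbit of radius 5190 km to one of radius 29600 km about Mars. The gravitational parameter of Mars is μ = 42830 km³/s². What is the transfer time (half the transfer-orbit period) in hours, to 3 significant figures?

Semi-major axis of the transfer orbit: a_t = (5190 + 29600)/2 = 17395 km.
Half the transfer-orbit period gives t = π√(a_t³/μ) = 34827 s.
Converting: 34827 s ÷ 3600 s/hour = 9.67 hours.

t = 9.67 hours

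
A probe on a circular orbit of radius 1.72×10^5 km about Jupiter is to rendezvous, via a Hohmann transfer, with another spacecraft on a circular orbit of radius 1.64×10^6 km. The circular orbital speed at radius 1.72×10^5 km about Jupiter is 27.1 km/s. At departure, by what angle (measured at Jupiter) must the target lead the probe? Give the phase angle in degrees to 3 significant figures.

From the circular-orbit relation v² = μ/r at r = 1.72×10^5 km: μ = v²r = (27.1)² × 1.72×10^5 = 1.26319×10^8 km³/s².
Transfer-ellipse semi-major axis a_t = (r₁ + r₂)/2 = (1.720×10^5 + 1.640×10^6)/2 = 9.060×10^5 km.
The half-period of the transfer ellipse is t = π√(a_t³/μ) = 2.411×10^5 s.
The target's mean motion on its circular orbit is ω₂ = √(μ/r₂³) = 5.351×10^-6 rad/s.
Angle swept by the target during transfer: ω₂·t = 1.290 rad = 73.91°.
Arrival is 180° from departure on the ellipse, so φ = 180° − 73.91° = 106°.

φ = 106°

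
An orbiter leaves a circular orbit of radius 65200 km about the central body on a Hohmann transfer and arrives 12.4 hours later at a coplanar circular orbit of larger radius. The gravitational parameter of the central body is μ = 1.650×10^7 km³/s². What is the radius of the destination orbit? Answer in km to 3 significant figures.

Transfer time t = 12.4 hours = 44640 s, and t = π√(a_t³/μ).
So a_t = (μ t²/π²)^(1/3) = (1.650×10^7 × (44640)² / π²)^(1/3) = 1.49352×10^5 km.
Since a_t = (r₁ + r₂)/2, r₂ = 2a_t − r₁ = 2×1.49352×10^5 − 65200 = 2.33504×10^5 km.

r₂ = 2.34×10^5 km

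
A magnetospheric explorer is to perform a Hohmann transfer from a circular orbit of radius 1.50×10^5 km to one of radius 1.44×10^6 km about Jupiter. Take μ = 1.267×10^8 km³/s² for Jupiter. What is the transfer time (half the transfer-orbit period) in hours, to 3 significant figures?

The Hohmann ellipse has a_t = (r₁ + r₂)/2 = 7.950×10^5 km.
Transfer time t = π√(a_t³/μ) = π√((7.950×10^5)³ / 1.267×10^8) = 1.9784×10^5 s.
Converting: 1.9784×10^5 s ÷ 3600 s/hour = 55.0 hours.

t = 55.0 hours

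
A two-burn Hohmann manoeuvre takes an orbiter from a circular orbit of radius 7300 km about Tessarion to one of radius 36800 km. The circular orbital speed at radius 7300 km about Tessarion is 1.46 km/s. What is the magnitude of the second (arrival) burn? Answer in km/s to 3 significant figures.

From the circular-orbit relation v² = μ/r at r = 7300 km: μ = v²r = (1.46)² × 7300 = 15560.7 km³/s².
Transfer-ellipse semi-major axis a_t = (r₁ + r₂)/2 = (7300 + 36800)/2 = 22050 km.
Circular speed at r = 36800 km: v_c = √(μ/r) = 0.6503 km/s.
Transfer-orbit speed at the same r (vis-viva, a = a_t): v_t = √[μ(2/r − 1/a_t)] = 0.3742 km/s.
Δv₂ = |v_t − v_c| = |0.3742 − 0.6503| = 0.2761 km/s.

Δv₂ = 0.276 km/s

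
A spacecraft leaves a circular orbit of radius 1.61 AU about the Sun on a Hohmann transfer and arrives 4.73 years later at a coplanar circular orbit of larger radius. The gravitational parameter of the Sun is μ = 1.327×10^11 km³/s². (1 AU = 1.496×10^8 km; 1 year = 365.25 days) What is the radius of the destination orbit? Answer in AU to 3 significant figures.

In km: r₁ = 1.61 × 1.496×10^8 = 2.40856×10^8 km.
Transfer time t = 4.73 years × 365.25 × 86400 s = 1.49267448×10^8 s, and t = π√(a_t³/μ).
So a_t = (μ t²/π²)^(1/3) = (1.327×10^11 × (1.49267448×10^8)² / π²)^(1/3) = 6.6911×10^8 km.
Since a_t = (r₁ + r₂)/2, r₂ = 2a_t − r₁ = 2×6.6911×10^8 − 2.40856×10^8 = 1.097364×10^9 km.
In AU: r₂ = 1.097364×10^9 / 1.496×10^8 = 7.34 AU.

r₂ = 7.34 AU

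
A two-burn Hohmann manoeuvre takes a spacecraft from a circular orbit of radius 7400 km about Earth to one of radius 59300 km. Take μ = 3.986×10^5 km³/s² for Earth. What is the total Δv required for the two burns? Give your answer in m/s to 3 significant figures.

Semi-major axis of the transfer orbit: a_t = (7400 + 59300)/2 = 33350 km.
Circular speed at r₁: v₁ = √(μ/r₁) = √(3.986×10^5/7400) = 7.3393 km/s.
Transfer-orbit speed at r₁ (v² = μ(2/r − 1/a)): v_p = √[μ(2/r₁ − 1/a_t)] = 9.7866 km/s.
First burn Δv₁ = |v_p − v₁| = 2.4473 km/s.
Circular speed at r₂: v₂ = √(μ/r₂) = 2.59263 km/s.
Transfer-orbit speed at r₂: v_a = √[μ(2/r₂ − 1/a_t)] = 1.22126 km/s.
Second burn Δv₂ = |v₂ − v_a| = 1.3714 km/s.
Δv = Δv₁ + Δv₂ = 2.4473 + 1.3714 = 3.819 km/s.

Δv = 3820 m/s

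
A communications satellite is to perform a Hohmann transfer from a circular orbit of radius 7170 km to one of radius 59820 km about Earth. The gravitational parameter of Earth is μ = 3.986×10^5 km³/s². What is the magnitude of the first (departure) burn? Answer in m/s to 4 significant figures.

Semi-major axis of the transfer orbit: a_t = (7170 + 59820)/2 = 33495 km.
On the circular orbit at r = 7170 km, v_c = √(μ/r) = 7.456 km/s.
Vis-viva on the transfer ellipse at r = 7170 km gives v_t = √[μ(2/r − 1/a_t)] = 9.964 km/s.
Δv₁ = |v_t − v_c| = |9.964 − 7.456| = 2.508 km/s.

Δv₁ = 2508 m/s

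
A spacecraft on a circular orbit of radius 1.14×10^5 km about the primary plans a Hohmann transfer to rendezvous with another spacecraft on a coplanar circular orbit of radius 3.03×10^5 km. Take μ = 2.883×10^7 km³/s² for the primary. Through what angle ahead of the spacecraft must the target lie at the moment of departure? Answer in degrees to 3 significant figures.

Semi-major axis of the transfer orbit: a_t = (1.140×10^5 + 3.030×10^5)/2 = 2.085×10^5 km.
Transfer time t = π√(a_t³/μ) = 55700 s.
Target angular speed ω₂ = √(μ/r₂³) = 3.219×10^-5 rad/s.
Angle swept by the target during transfer: ω₂·t = 1.793 rad = 102.7°.
Arrival is 180° from departure on the ellipse, so φ = 180° − 102.7° = 77.3°.

φ = 77.3°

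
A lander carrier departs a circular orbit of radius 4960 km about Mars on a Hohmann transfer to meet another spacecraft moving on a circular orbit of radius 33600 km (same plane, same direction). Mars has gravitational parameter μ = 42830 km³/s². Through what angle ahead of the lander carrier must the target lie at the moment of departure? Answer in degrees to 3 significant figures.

φ = 102°

Semi-major axis of the transfer orbit: a_t = (4960 + 33600)/2 = 19280 km.
Transfer time t = π√(a_t³/μ) = 40640 s.
The target's mean motion on its circular orbit is ω₂ = √(μ/r₂³) = 3.360×10^-5 rad/s.
Angle swept by the target during transfer: ω₂·t = 1.3655 rad = 78.24°.
The lander carrier traverses 180° on the transfer ellipse, so the target must lead by 180° − 78.24° = 102°.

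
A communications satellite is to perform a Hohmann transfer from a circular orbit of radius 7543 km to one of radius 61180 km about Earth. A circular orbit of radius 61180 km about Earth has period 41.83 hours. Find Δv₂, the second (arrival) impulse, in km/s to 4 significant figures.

From Kepler's third law T² = 4π²r³/μ at r = 61180 km, T = 41.83 hours = 41.83 × 3600 s = 1.50588×10^5 s: μ = 4π²r³/T² = 3.98664×10^5 km³/s².
Transfer-ellipse semi-major axis a_t = (r₁ + r₂)/2 = (7543 + 61180)/2 = 34361.5 km.
Circular speed at r = 61180 km: v_c = √(μ/r) = 2.553 km/s.
Vis-viva on the transfer ellipse at r = 61180 km gives v_t = √[μ(2/r − 1/a_t)] = 1.196 km/s.
Δv₂ = |v_t − v_c| = |1.196 − 2.553| = 1.357 km/s.

Δv₂ = 1.357 km/s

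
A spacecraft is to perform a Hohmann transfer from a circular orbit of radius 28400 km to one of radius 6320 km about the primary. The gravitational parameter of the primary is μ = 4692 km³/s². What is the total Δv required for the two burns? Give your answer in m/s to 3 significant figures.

Transfer-ellipse semi-major axis a_t = (r₁ + r₂)/2 = (28400 + 6320)/2 = 17360 km.
At r₁ the circular-orbit speed is v₁ = √(μ/r₁) = 0.40646 km/s.
Transfer-orbit speed at r₁ (v² = μ(2/r − 1/a)): v_a = √[μ(2/r₁ − 1/a_t)] = 0.24525 km/s.
First burn Δv₁ = |v_a − v₁| = 0.1612 km/s.
Circular speed at r₂: v₂ = √(μ/r₂) = 0.8616 km/s.
Transfer-orbit speed at r₂: v_p = √[μ(2/r₂ − 1/a_t)] = 1.102 km/s.
Second burn Δv₂ = |v₂ − v_p| = 0.2404 km/s.
Δv = Δv₁ + Δv₂ = 0.1612 + 0.2404 = 0.4016 km/s.

Δv = 402 m/s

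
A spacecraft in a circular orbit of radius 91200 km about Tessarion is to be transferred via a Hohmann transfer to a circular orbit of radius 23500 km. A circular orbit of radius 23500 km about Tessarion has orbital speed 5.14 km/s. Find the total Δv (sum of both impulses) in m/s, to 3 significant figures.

From the circular-orbit relation v² = μ/r at r = 23500 km: μ = v²r = (5.14)² × 23500 = 6.20861×10^5 km³/s².
The Hohmann ellipse has a_t = (r₁ + r₂)/2 = 57350 km.
Circular speed at r₁: v₁ = √(μ/r₁) = √(6.20861×10^5/91200) = 2.609 km/s.
Transfer-orbit speed at r₁ (vis-viva): v_a = √[μ(2/r₁ − 1/a_t)] = 1.670 km/s.
First burn Δv₁ = |v_a − v₁| = 0.9390 km/s.
Circular speed at r₂: v₂ = √(μ/r₂) = 5.140 km/s.
Transfer-orbit speed at r₂: v_p = √[μ(2/r₂ − 1/a_t)] = 6.482 km/s.
Second burn Δv₂ = |v₂ − v_p| = 1.342 km/s.
Δv = Δv₁ + Δv₂ = 0.9390 + 1.342 = 2.281 km/s.

Δv = 2280 m/s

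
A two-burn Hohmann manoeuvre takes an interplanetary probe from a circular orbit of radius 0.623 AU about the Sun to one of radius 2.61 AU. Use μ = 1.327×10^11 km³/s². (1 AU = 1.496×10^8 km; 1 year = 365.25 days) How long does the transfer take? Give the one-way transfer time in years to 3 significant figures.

In km: r₁ = 0.623 × 1.496×10^8 = 9.32008×10^7 km; r₂ = 2.61 × 1.496×10^8 = 3.90456×10^8 km.
The Hohmann ellipse has a_t = (r₁ + r₂)/2 = 2.418284×10^8 km.
Half the transfer-orbit period gives t = π√(a_t³/μ) = 3.243×10^7 s.
Converting: 3.243×10^7 s ÷ 3.15576×10^7 s/year (365.25 × 86400) = 1.03 years.

t = 1.03 years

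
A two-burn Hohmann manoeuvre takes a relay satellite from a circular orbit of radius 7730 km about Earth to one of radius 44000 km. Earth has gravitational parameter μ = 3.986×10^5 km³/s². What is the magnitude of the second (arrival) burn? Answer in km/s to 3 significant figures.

Δv₂ = 1.36 km/s

Transfer-ellipse semi-major axis a_t = (r₁ + r₂)/2 = (7730 + 44000)/2 = 25865 km.
On the circular orbit at r = 44000 km, v_c = √(μ/r) = 3.0098 km/s.
Vis-viva on the transfer ellipse at r = 44000 km gives v_t = √[μ(2/r − 1/a_t)] = 1.6454 km/s.
Δv₂ = |v_t − v_c| = |1.6454 − 3.0098| = 1.364 km/s.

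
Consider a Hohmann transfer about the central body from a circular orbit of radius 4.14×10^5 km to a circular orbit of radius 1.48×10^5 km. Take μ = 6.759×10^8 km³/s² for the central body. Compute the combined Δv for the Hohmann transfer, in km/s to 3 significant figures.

Transfer-ellipse semi-major axis a_t = (r₁ + r₂)/2 = (4.140×10^5 + 1.480×10^5)/2 = 2.810×10^5 km.
At r₁ the circular-orbit speed is v₁ = √(μ/r₁) = 40.406 km/s.
On the transfer ellipse at r₁, vis-viva gives v_a = √[μ(2/r₁ − 1/a_t)] = 29.324 km/s.
First burn Δv₁ = |v_a − v₁| = 11.08 km/s.
Circular speed at r₂: v₂ = √(μ/r₂) = 67.58 km/s.
Transfer-orbit speed at r₂: v_p = √[μ(2/r₂ − 1/a_t)] = 82.03 km/s.
Second burn Δv₂ = |v₂ − v_p| = 14.45 km/s.
Total Δv = Δv₁ + Δv₂ = 25.53 km/s.

Δv = 25.5 km/s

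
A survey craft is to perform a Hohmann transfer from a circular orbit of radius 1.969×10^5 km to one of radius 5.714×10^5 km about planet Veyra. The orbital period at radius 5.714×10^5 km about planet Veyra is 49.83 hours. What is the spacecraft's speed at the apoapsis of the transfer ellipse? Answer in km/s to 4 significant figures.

From Kepler's third law T² = 4π²r³/μ at r = 5.714×10^5 km, T = 49.83 hours = 49.83 × 3600 s = 1.79388×10^5 s: μ = 4π²r³/T² = 2.28873×10^8 km³/s².
Semi-major axis of the transfer orbit: a_t = (1.969×10^5 + 5.714×10^5)/2 = 3.8415×10^5 km.
At apoapsis, r = 5.714×10^5 km.
From the vis-viva equation, v = √[μ(2/r − 1/a_t)] = 14.33 km/s.

v = 14.33 km/s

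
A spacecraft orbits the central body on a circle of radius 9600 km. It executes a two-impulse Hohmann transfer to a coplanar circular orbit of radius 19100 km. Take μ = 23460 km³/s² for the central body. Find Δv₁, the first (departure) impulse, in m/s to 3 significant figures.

Semi-major axis of the transfer orbit: a_t = (9600 + 19100)/2 = 14350 km.
On the circular orbit at r = 9600 km, v_c = √(μ/r) = 1.5632 km/s.
Transfer-orbit speed at the same r (vis-viva, a = a_t): v_t = √[μ(2/r − 1/a_t)] = 1.8035 km/s.
Δv₁ = |v_t − v_c| = |1.8035 − 1.5632| = 0.2403 km/s.

Δv₁ = 240 m/s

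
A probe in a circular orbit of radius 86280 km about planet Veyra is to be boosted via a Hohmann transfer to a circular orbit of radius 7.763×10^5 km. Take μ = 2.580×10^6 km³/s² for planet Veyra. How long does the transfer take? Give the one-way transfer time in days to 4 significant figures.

The Hohmann ellipse has a_t = (r₁ + r₂)/2 = 4.3129×10^5 km.
By Kepler's third law the transfer-orbit period is T = 2π√(a_t³/μ), so t = T/2 = 5.540×10^5 s.
Converting: 5.540×10^5 s ÷ 86400 s/day = 6.412 days.

t = 6.412 days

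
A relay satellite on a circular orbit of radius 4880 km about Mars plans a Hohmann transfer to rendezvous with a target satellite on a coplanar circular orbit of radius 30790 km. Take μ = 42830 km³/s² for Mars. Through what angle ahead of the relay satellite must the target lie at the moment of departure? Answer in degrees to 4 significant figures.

φ = 100.6°

Transfer-ellipse semi-major axis a_t = (r₁ + r₂)/2 = (4880 + 30790)/2 = 17835 km.
Transfer time t = π√(a_t³/μ) = 36156.427 s.
The target's mean motion on its circular orbit is ω₂ = √(μ/r₂³) = 3.8305356×10^-5 rad/s.
Angle swept by the target during transfer: ω₂·t = 1.38498 rad = 79.354°.
Arrival is 180° from departure on the ellipse, so φ = 180° − 79.354° = 100.6°.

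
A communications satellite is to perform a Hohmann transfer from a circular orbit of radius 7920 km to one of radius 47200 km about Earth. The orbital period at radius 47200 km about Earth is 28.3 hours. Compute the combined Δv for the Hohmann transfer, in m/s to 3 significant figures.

From Kepler's third law T² = 4π²r³/μ at r = 47200 km, T = 28.3 hours = 28.3 × 3600 s = 1.0188×10^5 s: μ = 4π²r³/T² = 3.99952×10^5 km³/s².
The Hohmann ellipse has a_t = (r₁ + r₂)/2 = 27560 km.
At r₁ the circular-orbit speed is v₁ = √(μ/r₁) = 7.106 km/s.
On the transfer ellipse at r₁, vis-viva equation gives v_p = √[μ(2/r₁ − 1/a_t)] = 9.300 km/s.
First burn Δv₁ = |v_p − v₁| = 2.194 km/s.
At r₂, v₂ = √(μ/r₂) = 2.9109 km/s.
Transfer-orbit speed at r₂: v_a = √[μ(2/r₂ − 1/a_t)] = 1.5605 km/s.
Second burn Δv₂ = |v₂ − v_a| = 1.350 km/s.
Δv = Δv₁ + Δv₂ = 2.194 + 1.350 = 3.544 km/s.

Δv = 3540 m/s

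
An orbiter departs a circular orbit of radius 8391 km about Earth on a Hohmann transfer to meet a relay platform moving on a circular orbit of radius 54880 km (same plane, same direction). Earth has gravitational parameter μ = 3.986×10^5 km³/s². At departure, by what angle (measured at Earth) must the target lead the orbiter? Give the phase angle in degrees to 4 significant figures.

Semi-major axis of the transfer orbit: a_t = (8391 + 54880)/2 = 31635.5 km.
The half-period of the transfer ellipse is t = π√(a_t³/μ) = 28000 s.
The target's mean motion on its circular orbit is ω₂ = √(μ/r₂³) = 4.911×10^-5 rad/s.
Angle swept by the target during transfer: ω₂·t = 1.375 rad = 78.78°.
The orbiter traverses 180° on the transfer ellipse, so the target must lead by 180° − 78.78° = 101.2°.

φ = 101.2°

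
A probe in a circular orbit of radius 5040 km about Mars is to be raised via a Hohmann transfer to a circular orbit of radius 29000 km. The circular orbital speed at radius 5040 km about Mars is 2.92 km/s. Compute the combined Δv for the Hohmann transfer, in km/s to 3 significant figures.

Δv = 1.45 km/s

From the circular-orbit relation v² = μ/r at r = 5040 km: μ = v²r = (2.92)² × 5040 = 42973.1 km³/s².
Semi-major axis of the transfer orbit: a_t = (5040 + 29000)/2 = 17020 km.
At r₁ the circular-orbit speed is v₁ = √(μ/r₁) = 2.92000 km/s.
On the transfer ellipse at r₁, vis-viva gives v_p = √[μ(2/r₁ − 1/a_t)] = 3.81155 km/s.
First burn Δv₁ = |v_p − v₁| = 0.89155 km/s.
Circular speed at r₂: v₂ = √(μ/r₂) = 1.2173 km/s.
Transfer-orbit speed at r₂: v_a = √[μ(2/r₂ − 1/a_t)] = 0.66242 km/s.
Second burn Δv₂ = |v₂ − v_a| = 0.55488 km/s.
Total Δv = Δv₁ + Δv₂ = 1.446 km/s.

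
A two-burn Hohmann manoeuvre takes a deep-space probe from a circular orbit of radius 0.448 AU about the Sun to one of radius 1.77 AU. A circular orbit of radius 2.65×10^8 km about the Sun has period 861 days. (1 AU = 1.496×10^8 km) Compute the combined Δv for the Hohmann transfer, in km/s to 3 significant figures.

Δv = 19.9 km/s

From Kepler's third law T² = 4π²r³/μ at r = 2.65×10^8 km, T = 861 days = 861 × 86400 s = 7.43904×10^7 s: μ = 4π²r³/T² = 1.32759×10^11 km³/s².
In km: r₁ = 0.448 × 1.496×10^8 = 6.70208×10^7 km; r₂ = 1.77 × 1.496×10^8 = 2.64792×10^8 km.
Transfer-ellipse semi-major axis a_t = (r₁ + r₂)/2 = (6.70208×10^7 + 2.64792×10^8)/2 = 1.659064×10^8 km.
At r₁ the circular-orbit speed is v₁ = √(μ/r₁) = 44.51 km/s.
Transfer-orbit speed at r₁ (vis-viva equation): v_p = √[μ(2/r₁ − 1/a_t)] = 56.23 km/s.
First burn Δv₁ = |v_p − v₁| = 11.72 km/s.
At r₂, v₂ = √(μ/r₂) = 22.39 km/s.
Transfer-orbit speed at r₂: v_a = √[μ(2/r₂ − 1/a_t)] = 14.23 km/s.
Second burn Δv₂ = |v₂ − v_a| = 8.160 km/s.
Total Δv = Δv₁ + Δv₂ = 19.88 km/s.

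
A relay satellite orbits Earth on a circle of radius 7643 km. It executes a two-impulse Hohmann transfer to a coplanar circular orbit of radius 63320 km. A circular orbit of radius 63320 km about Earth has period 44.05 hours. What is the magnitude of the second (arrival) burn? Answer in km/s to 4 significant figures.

From Kepler's third law T² = 4π²r³/μ at r = 63320 km, T = 44.05 hours = 44.05 × 3600 s = 1.5858×10^5 s: μ = 4π²r³/T² = 3.98553×10^5 km³/s².
The Hohmann ellipse has a_t = (r₁ + r₂)/2 = 35481.5 km.
On the circular orbit at r = 63320 km, v_c = √(μ/r) = 2.5088 km/s.
Vis-viva on the transfer ellipse at r = 63320 km gives v_t = √[μ(2/r − 1/a_t)] = 1.1644 km/s.
Δv₂ = |v_t − v_c| = |1.1644 − 2.5088| = 1.344 km/s.

Δv₂ = 1.344 km/s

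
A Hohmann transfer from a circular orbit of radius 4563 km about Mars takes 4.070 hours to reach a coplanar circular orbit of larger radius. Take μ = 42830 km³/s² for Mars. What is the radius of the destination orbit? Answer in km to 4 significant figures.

Transfer time t = 4.070 hours = 14652 s, and t = π√(a_t³/μ).
So a_t = (μ t²/π²)^(1/3) = (42830 × (14652)² / π²)^(1/3) = 9766.7 km.
Since a_t = (r₁ + r₂)/2, r₂ = 2a_t − r₁ = 2×9766.7 − 4563 = 14970.4 km.

r₂ = 14970 km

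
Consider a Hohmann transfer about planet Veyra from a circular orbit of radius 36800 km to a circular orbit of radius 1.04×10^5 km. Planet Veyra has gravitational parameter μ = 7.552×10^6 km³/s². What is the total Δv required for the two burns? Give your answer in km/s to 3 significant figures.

Semi-major axis of the transfer orbit: a_t = (36800 + 1.040×10^5)/2 = 70400 km.
Circular speed at r₁: v₁ = √(μ/r₁) = √(7.552×10^6/36800) = 14.3254 km/s.
On the transfer ellipse at r₁, vis-viva equation gives v_p = √[μ(2/r₁ − 1/a_t)] = 17.4115 km/s.
First burn Δv₁ = |v_p − v₁| = 3.0861 km/s.
Circular speed at r₂: v₂ = √(μ/r₂) = 8.5215 km/s.
Transfer-orbit speed at r₂: v_a = √[μ(2/r₂ − 1/a_t)] = 6.1610 km/s.
Second burn Δv₂ = |v₂ − v_a| = 2.3605 km/s.
Δv = Δv₁ + Δv₂ = 3.0861 + 2.3605 = 5.447 km/s.

Δv = 5.45 km/s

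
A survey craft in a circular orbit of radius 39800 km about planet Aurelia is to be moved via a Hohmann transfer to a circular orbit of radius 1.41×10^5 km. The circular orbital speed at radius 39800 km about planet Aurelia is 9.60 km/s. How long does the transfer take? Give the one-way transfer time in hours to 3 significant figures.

t = 12.4 hours

From the circular-orbit relation v² = μ/r at r = 39800 km: μ = v²r = (9.60)² × 39800 = 3.66797×10^6 km³/s².
The Hohmann ellipse has a_t = (r₁ + r₂)/2 = 90400 km.
Transfer time t = π√(a_t³/μ) = π√((90400)³ / 3.66797×10^6) = 44590 s.
Converting: 44590 s ÷ 3600 s/hour = 12.4 hours.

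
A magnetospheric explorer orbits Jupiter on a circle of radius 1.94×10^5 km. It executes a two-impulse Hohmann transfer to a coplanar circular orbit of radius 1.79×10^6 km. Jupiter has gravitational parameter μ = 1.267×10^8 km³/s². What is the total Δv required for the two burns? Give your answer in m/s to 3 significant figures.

The Hohmann ellipse has a_t = (r₁ + r₂)/2 = 9.920×10^5 km.
Circular speed at r₁: v₁ = √(μ/r₁) = √(1.267×10^8/1.940×10^5) = 25.556 km/s.
On the transfer ellipse at r₁, vis-viva gives v_p = √[μ(2/r₁ − 1/a_t)] = 34.329 km/s.
First burn Δv₁ = |v_p − v₁| = 8.773 km/s.
At r₂, v₂ = √(μ/r₂) = 8.4132 km/s.
Transfer-orbit speed at r₂: v_a = √[μ(2/r₂ − 1/a_t)] = 3.7205 km/s.
Second burn Δv₂ = |v₂ − v_a| = 4.693 km/s.
Total Δv = Δv₁ + Δv₂ = 13.47 km/s.

Δv = 13500 m/s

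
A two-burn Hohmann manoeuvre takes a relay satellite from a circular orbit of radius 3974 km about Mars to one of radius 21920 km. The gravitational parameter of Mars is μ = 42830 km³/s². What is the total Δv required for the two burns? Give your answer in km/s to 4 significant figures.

Δv = 1.612 km/s

The Hohmann ellipse has a_t = (r₁ + r₂)/2 = 12947 km.
Circular speed at r₁: v₁ = √(μ/r₁) = √(42830/3974) = 3.28292 km/s.
On the transfer ellipse at r₁, v² = μ(2/r − 1/a) gives v_p = √[μ(2/r₁ − 1/a_t)] = 4.27165 km/s.
First burn Δv₁ = |v_p − v₁| = 0.9887 km/s.
Circular speed at r₂: v₂ = √(μ/r₂) = 1.3978 km/s.
Transfer-orbit speed at r₂: v_a = √[μ(2/r₂ − 1/a_t)] = 0.77443 km/s.
Second burn Δv₂ = |v₂ − v_a| = 0.6234 km/s.
Δv = Δv₁ + Δv₂ = 0.9887 + 0.6234 = 1.612 km/s.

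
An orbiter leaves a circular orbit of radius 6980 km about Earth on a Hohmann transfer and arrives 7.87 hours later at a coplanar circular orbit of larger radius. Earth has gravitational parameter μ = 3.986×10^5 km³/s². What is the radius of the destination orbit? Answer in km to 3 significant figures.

r₂ = 56800 km

Transfer time t = 7.87 hours = 28332 s, and t = π√(a_t³/μ).
So a_t = (μ t²/π²)^(1/3) = (3.986×10^5 × (28332)² / π²)^(1/3) = 31886 km.
Since a_t = (r₁ + r₂)/2, r₂ = 2a_t − r₁ = 2×31886 − 6980 = 56792 km.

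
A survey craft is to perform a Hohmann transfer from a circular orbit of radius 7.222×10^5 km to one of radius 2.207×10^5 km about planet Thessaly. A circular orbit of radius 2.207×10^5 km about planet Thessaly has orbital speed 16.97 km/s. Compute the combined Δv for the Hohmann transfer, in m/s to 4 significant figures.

Δv = 6996 m/s

From the circular-orbit relation v² = μ/r at r = 2.207×10^5 km: μ = v²r = (16.97)² × 2.207×10^5 = 6.35574×10^7 km³/s².
Semi-major axis of the transfer orbit: a_t = (7.222×10^5 + 2.207×10^5)/2 = 4.7145×10^5 km.
Circular speed at r₁: v₁ = √(μ/r₁) = √(6.35574×10^7/7.222×10^5) = 9.381111 km/s.
Transfer-orbit speed at r₁ (vis-viva equation): v_a = √[μ(2/r₁ − 1/a_t)] = 6.418560 km/s.
First burn Δv₁ = |v_a − v₁| = 2.9626 km/s.
Circular speed at r₂: v₂ = √(μ/r₂) = 16.9700 km/s.
Transfer-orbit speed at r₂: v_p = √[μ(2/r₂ − 1/a_t)] = 21.0036 km/s.
Second burn Δv₂ = |v₂ − v_p| = 4.0336 km/s.
Δv = Δv₁ + Δv₂ = 2.9626 + 4.0336 = 6.996 km/s.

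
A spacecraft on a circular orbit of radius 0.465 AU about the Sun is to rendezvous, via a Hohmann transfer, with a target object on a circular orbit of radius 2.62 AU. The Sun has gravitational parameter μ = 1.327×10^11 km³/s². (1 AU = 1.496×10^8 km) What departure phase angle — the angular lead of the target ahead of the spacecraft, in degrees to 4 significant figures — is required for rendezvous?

In km: r₁ = 0.465 × 1.496×10^8 = 6.9564×10^7 km; r₂ = 2.62 × 1.496×10^8 = 3.91952×10^8 km.
Transfer-ellipse semi-major axis a_t = (r₁ + r₂)/2 = (6.9564×10^7 + 3.91952×10^8)/2 = 2.30758×10^8 km.
The half-period of the transfer ellipse is t = π√(a_t³/μ) = 3.0231×10^7 s.
The target's mean motion on its circular orbit is ω₂ = √(μ/r₂³) = 4.6945×10^-8 rad/s.
Angle swept by the target during transfer: ω₂·t = 1.4192 rad = 81.31°.
The spacecraft traverses 180° on the transfer ellipse, so the target must lead by 180° − 81.31° = 98.69°.

φ = 98.69°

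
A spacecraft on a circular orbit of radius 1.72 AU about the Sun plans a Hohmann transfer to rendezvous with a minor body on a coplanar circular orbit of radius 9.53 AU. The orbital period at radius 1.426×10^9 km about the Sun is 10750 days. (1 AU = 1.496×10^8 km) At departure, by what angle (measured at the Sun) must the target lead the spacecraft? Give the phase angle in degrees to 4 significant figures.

φ = 98.38°

From Kepler's third law T² = 4π²r³/μ at r = 1.426×10^9 km, T = 10750 days = 10750 × 86400 s = 9.288×10^8 s: μ = 4π²r³/T² = 1.32701×10^11 km³/s².
In km: r₁ = 1.72 × 1.496×10^8 = 2.57312×10^8 km; r₂ = 9.53 × 1.496×10^8 = 1.425688×10^9 km.
The Hohmann ellipse has a_t = (r₁ + r₂)/2 = 8.415×10^8 km.
The half-period of the transfer ellipse is t = π√(a_t³/μ) = 2.1052×10^8 s.
The target's mean motion on its circular orbit is ω₂ = √(μ/r₂³) = 6.7671×10^-9 rad/s.
Angle swept by the target during transfer: ω₂·t = 1.4246 rad = 81.62°.
The spacecraft traverses 180° on the transfer ellipse, so the target must lead by 180° − 81.62° = 98.38°.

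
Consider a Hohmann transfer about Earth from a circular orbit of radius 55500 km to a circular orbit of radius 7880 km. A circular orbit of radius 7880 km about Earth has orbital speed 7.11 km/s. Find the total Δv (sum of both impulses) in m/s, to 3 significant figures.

Δv = 3640 m/s

From the circular-orbit relation v² = μ/r at r = 7880 km: μ = v²r = (7.11)² × 7880 = 3.98351×10^5 km³/s².
Semi-major axis of the transfer orbit: a_t = (55500 + 7880)/2 = 31690 km.
At r₁ the circular-orbit speed is v₁ = √(μ/r₁) = 2.679 km/s.
On the transfer ellipse at r₁, vis-viva gives v_a = √[μ(2/r₁ − 1/a_t)] = 1.336 km/s.
First burn Δv₁ = |v_a − v₁| = 1.343 km/s.
Circular speed at r₂: v₂ = √(μ/r₂) = 7.110 km/s.
Transfer-orbit speed at r₂: v_p = √[μ(2/r₂ − 1/a_t)] = 9.409 km/s.
Second burn Δv₂ = |v₂ − v_p| = 2.299 km/s.
Δv = Δv₁ + Δv₂ = 1.343 + 2.299 = 3.642 km/s.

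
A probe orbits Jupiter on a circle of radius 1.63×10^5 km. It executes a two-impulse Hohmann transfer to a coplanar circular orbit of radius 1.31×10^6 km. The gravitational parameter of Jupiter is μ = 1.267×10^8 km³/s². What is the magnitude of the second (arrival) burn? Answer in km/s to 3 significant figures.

Transfer-ellipse semi-major axis a_t = (r₁ + r₂)/2 = (1.630×10^5 + 1.310×10^6)/2 = 7.365×10^5 km.
Circular speed at r = 1.310×10^6 km: v_c = √(μ/r) = 9.835 km/s.
Transfer-orbit speed at the same r (vis-viva, a = a_t): v_t = √[μ(2/r − 1/a_t)] = 4.627 km/s.
Δv₂ = |v_t − v_c| = |4.627 − 9.835| = 5.208 km/s.

Δv₂ = 5.21 km/s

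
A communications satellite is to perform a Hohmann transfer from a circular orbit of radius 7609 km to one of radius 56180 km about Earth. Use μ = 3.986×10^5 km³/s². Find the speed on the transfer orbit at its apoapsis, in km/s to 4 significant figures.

Transfer-ellipse semi-major axis a_t = (r₁ + r₂)/2 = (7609 + 56180)/2 = 31894.5 km.
The apoapsis of the transfer ellipse is at r = 56180 km.
Applying v² = μ(2/r − 1/a_t): v = 1.301 km/s.

v = 1.301 km/s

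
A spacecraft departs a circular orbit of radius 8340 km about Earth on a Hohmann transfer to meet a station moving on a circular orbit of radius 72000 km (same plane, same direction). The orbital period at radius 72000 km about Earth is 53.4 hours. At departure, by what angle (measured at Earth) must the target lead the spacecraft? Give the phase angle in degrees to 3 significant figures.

From Kepler's third law T² = 4π²r³/μ at r = 72000 km, T = 53.4 hours = 53.4 × 3600 s = 1.9224×10^5 s: μ = 4π²r³/T² = 3.98722×10^5 km³/s².
The Hohmann ellipse has a_t = (r₁ + r₂)/2 = 40170 km.
The half-period of the transfer ellipse is t = π√(a_t³/μ) = 40060 s.
The target's mean motion on its circular orbit is ω₂ = √(μ/r₂³) = 3.268×10^-5 rad/s.
Angle swept by the target during transfer: ω₂·t = 1.3092 rad = 75.01°.
Arrival is 180° from departure on the ellipse, so φ = 180° − 75.01° = 105°.

φ = 105°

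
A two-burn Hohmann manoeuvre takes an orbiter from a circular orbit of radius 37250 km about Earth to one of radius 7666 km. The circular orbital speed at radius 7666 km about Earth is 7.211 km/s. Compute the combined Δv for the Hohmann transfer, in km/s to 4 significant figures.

Δv = 3.436 km/s

From the circular-orbit relation v² = μ/r at r = 7666 km: μ = v²r = (7.211)² × 7666 = 3.98621×10^5 km³/s².
Transfer-ellipse semi-major axis a_t = (r₁ + r₂)/2 = (37250 + 7666)/2 = 22458 km.
Circular speed at r₁: v₁ = √(μ/r₁) = √(3.98621×10^5/37250) = 3.271 km/s.
On the transfer ellipse at r₁, v² = μ(2/r − 1/a) gives v_a = √[μ(2/r₁ − 1/a_t)] = 1.911 km/s.
First burn Δv₁ = |v_a − v₁| = 1.360 km/s.
At r₂, v₂ = √(μ/r₂) = 7.211 km/s.
Transfer-orbit speed at r₂: v_p = √[μ(2/r₂ − 1/a_t)] = 9.287 km/s.
Second burn Δv₂ = |v₂ − v_p| = 2.076 km/s.
Total Δv = Δv₁ + Δv₂ = 3.436 km/s.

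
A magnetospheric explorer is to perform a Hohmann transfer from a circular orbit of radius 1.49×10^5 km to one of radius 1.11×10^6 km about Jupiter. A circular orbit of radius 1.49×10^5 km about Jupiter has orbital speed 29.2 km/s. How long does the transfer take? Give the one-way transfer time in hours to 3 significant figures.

t = 38.7 hours

From the circular-orbit relation v² = μ/r at r = 1.49×10^5 km: μ = v²r = (29.2)² × 1.49×10^5 = 1.27043×10^8 km³/s².
The Hohmann ellipse has a_t = (r₁ + r₂)/2 = 6.295×10^5 km.
Transfer time t = π√(a_t³/μ) = π√((6.295×10^5)³ / 1.27043×10^8) = 1.392×10^5 s.
Converting: 1.392×10^5 s ÷ 3600 s/hour = 38.7 hours.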